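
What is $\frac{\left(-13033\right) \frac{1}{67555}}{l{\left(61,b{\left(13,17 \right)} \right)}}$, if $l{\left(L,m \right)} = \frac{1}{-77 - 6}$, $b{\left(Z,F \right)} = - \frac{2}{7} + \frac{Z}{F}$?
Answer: $\frac{1081739}{67555} \approx 16.013$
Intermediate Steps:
$b{\left(Z,F \right)} = - \frac{2}{7} + \frac{Z}{F}$ ($b{\left(Z,F \right)} = \left(-2\right) \frac{1}{7} + \frac{Z}{F} = - \frac{2}{7} + \frac{Z}{F}$)
$l{\left(L,m \right)} = - \frac{1}{83}$ ($l{\left(L,m \right)} = \frac{1}{-83} = - \frac{1}{83}$)
$\frac{\left(-13033\right) \frac{1}{67555}}{l{\left(61,b{\left(13,17 \right)} \right)}} = \frac{\left(-13033\right) \frac{1}{67555}}{- \frac{1}{83}} = \left(-13033\right) \frac{1}{67555} \left(-83\right) = \left(- \frac{13033}{67555}\right) \left(-83\right) = \frac{1081739}{67555}$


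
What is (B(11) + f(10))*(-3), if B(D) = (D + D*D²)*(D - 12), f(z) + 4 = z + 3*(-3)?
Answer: 4035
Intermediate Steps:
f(z) = -13 + z (f(z) = -4 + (z + 3*(-3)) = -4 + (z - 9) = -4 + (-9 + z) = -13 + z)
B(D) = (-12 + D)*(D + D³) (B(D) = (D + D³)*(-12 + D) = (-12 + D)*(D + D³))
(B(11) + f(10))*(-3) = (11*(-12 + 11 + 11³ - 12*11²) + (-13 + 10))*(-3) = (11*(-12 + 11 + 1331 - 12*121) - 3)*(-3) = (11*(-12 + 11 + 1331 - 1452) - 3)*(-3) = (11*(-122) - 3)*(-3) = (-1342 - 3)*(-3) = -1345*(-3) = 4035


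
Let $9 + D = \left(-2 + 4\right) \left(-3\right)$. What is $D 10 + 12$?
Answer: $-138$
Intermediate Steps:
$D = -15$ ($D = -9 + \left(-2 + 4\right) \left(-3\right) = -9 + 2 \left(-3\right) = -9 - 6 = -15$)
$D 10 + 12 = \left(-15\right) 10 + 12 = -150 + 12 = -138$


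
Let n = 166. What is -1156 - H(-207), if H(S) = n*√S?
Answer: -1156 - 498*I*√23 ≈ -1156.0 - 2388.3*I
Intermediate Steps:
H(S) = 166*√S
-1156 - H(-207) = -1156 - 166*√(-207) = -1156 - 166*3*I*√23 = -1156 - 498*I*√23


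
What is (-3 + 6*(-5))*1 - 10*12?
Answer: -153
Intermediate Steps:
(-3 + 6*(-5))*1 - 10*12 = (-3 - 30)*1 - 120 = -33*1 - 120 = -33 - 120 = -153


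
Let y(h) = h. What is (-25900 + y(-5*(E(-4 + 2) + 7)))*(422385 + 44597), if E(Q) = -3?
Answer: -12104173440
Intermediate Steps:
(-25900 + y(-5*(E(-4 + 2) + 7)))*(422385 + 44597) = (-25900 - 5*(-3 + 7))*(422385 + 44597) = (-25900 - 5*4)*466982 = (-25900 - 20)*466982 = -25920*466982 = -12104173440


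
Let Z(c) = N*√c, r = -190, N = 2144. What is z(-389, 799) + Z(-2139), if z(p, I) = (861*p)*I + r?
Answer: -267608461 + 2144*I*√2139 ≈ -2.6761e+8 + 99159.0*I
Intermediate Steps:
z(p, I) = -190 + 861*I*p (z(p, I) = (861*p)*I - 190 = 861*I*p - 190 = -190 + 861*I*p)
Z(c) = 2144*√c
z(-389, 799) + Z(-2139) = (-190 + 861*799*(-389)) + 2144*√(-2139) = (-190 - 267608271) + 2144*(I*√2139) = -267608461 + 2144*I*√2139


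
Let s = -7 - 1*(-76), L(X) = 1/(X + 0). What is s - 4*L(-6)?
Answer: 209/3 ≈ 69.667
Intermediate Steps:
L(X) = 1/X
s = 69 (s = -7 + 76 = 69)
s - 4*L(-6) = 69 - 4/(-6) = 69 - 4*(-⅙) = 69 + ⅔ = 209/3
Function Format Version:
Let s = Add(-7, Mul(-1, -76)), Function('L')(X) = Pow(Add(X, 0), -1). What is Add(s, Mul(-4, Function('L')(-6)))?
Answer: Rational(209, 3) ≈ 69.667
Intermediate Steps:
Function('L')(X) = Pow(X, -1)
s = 69 (s = Add(-7, 76) = 69)
Add(s, Mul(-4, Function('L')(-6))) = Add(69, Mul(-4, Pow(-6, -1))) = Add(69, Mul(-4, Rational(-1, 6))) = Add(69, Rational(2, 3)) = Rational(209, 3)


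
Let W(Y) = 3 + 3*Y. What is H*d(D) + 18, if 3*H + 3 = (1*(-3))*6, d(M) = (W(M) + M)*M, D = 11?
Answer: -3601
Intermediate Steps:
d(M) = M*(3 + 4*M) (d(M) = ((3 + 3*M) + M)*M = (3 + 4*M)*M = M*(3 + 4*M))
H = -7 (H = -1 + ((1*(-3))*6)/3 = -1 + (-3*6)/3 = -1 + (1/3)*(-18) = -1 - 6 = -7)
H*d(D) + 18 = -77*(3 + 4*11) + 18 = -77*(3 + 44) + 18 = -77*47 + 18 = -7*517 + 18 = -3619 + 18 = -3601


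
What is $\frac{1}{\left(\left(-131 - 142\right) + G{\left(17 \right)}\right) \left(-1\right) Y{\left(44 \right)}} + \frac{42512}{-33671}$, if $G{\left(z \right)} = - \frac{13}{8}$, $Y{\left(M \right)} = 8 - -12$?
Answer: $- \frac{466926978}{369875935} \approx -1.2624$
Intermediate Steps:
$Y{\left(M \right)} = 20$ ($Y{\left(M \right)} = 8 + 12 = 20$)
$G{\left(z \right)} = - \frac{13}{8}$ ($G{\left(z \right)} = \left(-13\right) \frac{1}{8} = - \frac{13}{8}$)
$\frac{1}{\left(\left(-131 - 142\right) + G{\left(17 \right)}\right) \left(-1\right) Y{\left(44 \right)}} + \frac{42512}{-33671} = \frac{1}{\left(\left(-131 - 142\right) - \frac{13}{8}\right) \left(-1\right) 20} + \frac{42512}{-33671} = \frac{1}{\left(-273 - \frac{13}{8}\right) \left(-1\right)} \frac{1}{20} + 42512 \left(- \frac{1}{33671}\right) = \frac{1}{\left(- \frac{2197}{8}\right) \left(-1\right)} \frac{1}{20} - \frac{42512}{33671} = \frac{1}{\frac{2197}{8}} \cdot \frac{1}{20} - \frac{42512}{33671} = \frac{8}{2197} \cdot \frac{1}{20} - \frac{42512}{33671} = \frac{2}{10985} - \frac{42512}{33671} = - \frac{466926978}{369875935}$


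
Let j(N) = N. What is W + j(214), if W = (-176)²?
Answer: 31190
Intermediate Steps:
W = 30976
W + j(214) = 30976 + 214 = 31190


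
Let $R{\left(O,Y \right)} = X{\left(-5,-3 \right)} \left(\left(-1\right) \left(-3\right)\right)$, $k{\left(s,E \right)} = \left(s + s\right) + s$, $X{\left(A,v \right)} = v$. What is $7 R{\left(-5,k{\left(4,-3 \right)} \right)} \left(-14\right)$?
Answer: $882$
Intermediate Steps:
$k{\left(s,E \right)} = 3 s$ ($k{\left(s,E \right)} = 2 s + s = 3 s$)
$R{\left(O,Y \right)} = -9$ ($R{\left(O,Y \right)} = - 3 \left(\left(-1\right) \left(-3\right)\right) = \left(-3\right) 3 = -9$)
$7 R{\left(-5,k{\left(4,-3 \right)} \right)} \left(-14\right) = 7 \left(-9\right) \left(-14\right) = \left(-63\right) \left(-14\right) = 882$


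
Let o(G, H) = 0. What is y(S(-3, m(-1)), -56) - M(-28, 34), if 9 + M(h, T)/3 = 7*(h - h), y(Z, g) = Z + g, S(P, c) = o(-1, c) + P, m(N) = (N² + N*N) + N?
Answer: -32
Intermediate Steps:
m(N) = N + 2*N² (m(N) = (N² + N²) + N = 2*N² + N = N + 2*N²)
S(P, c) = P (S(P, c) = 0 + P = P)
M(h, T) = -27 (M(h, T) = -27 + 3*(7*(h - h)) = -27 + 3*(7*0) = -27 + 3*0 = -27 + 0 = -27)
y(S(-3, m(-1)), -56) - M(-28, 34) = (-3 - 56) - 1*(-27) = -59 + 27 = -32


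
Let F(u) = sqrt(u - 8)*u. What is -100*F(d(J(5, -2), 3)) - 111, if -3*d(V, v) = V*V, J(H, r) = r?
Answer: -111 + 800*I*sqrt(21)/9 ≈ -111.0 + 407.34*I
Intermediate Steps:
d(V, v) = -V**2/3 (d(V, v) = -V*V/3 = -V**2/3)
F(u) = u*sqrt(-8 + u) (F(u) = sqrt(-8 + u)*u = u*sqrt(-8 + u))
-100*F(d(J(5, -2), 3)) - 111 = -100*(-1/3*(-2)**2)*sqrt(-8 - 1/3*(-2)**2) - 111 = -100*(-1/3*4)*sqrt(-8 - 1/3*4) - 111 = -(-400)*sqrt(-8 - 4/3)/3 - 111 = -(-400)*sqrt(-28/3)/3 - 111 = -(-400)*2*I*sqrt(21)/3/3 - 111 = -(-800)*I*sqrt(21)/9 - 111 = 800*I*sqrt(21)/9 - 111 = -111 + 800*I*sqrt(21)/9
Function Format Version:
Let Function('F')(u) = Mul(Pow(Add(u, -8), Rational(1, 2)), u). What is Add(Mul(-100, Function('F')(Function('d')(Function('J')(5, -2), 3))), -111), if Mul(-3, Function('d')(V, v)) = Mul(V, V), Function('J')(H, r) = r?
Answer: Add(-111, Mul(Rational(800, 9), I, Pow(21, Rational(1, 2)))) ≈ Add(-111.00, Mul(407.34, I))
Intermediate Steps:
Function('d')(V, v) = Mul(Rational(-1, 3), Pow(V, 2)) (Function('d')(V, v) = Mul(Rational(-1, 3), Mul(V, V)) = Mul(Rational(-1, 3), Pow(V, 2)))
Function('F')(u) = Mul(u, Pow(Add(-8, u), Rational(1, 2))) (Function('F')(u) = Mul(Pow(Add(-8, u), Rational(1, 2)), u) = Mul(u, Pow(Add(-8, u), Rational(1, 2))))
Add(Mul(-100, Function('F')(Function('d')(Function('J')(5, -2), 3))), -111) = Add(Mul(-100, Mul(Mul(Rational(-1, 3), Pow(-2, 2)), Pow(Add(-8, Mul(Rational(-1, 3), Pow(-2, 2))), Rational(1, 2)))), -111) = Add(Mul(-100, Mul(Mul(Rational(-1, 3), 4), Pow(Add(-8, Mul(Rational(-1, 3), 4)), Rational(1, 2)))), -111) = Add(Mul(-100, Mul(Rational(-4, 3), Pow(Add(-8, Rational(-4, 3)), Rational(1, 2)))), -111) = Add(Mul(-100, Mul(Rational(-4, 3), Pow(Rational(-28, 3), Rational(1, 2)))), -111) = Add(Mul(-100, Mul(Rational(-4, 3), Mul(Rational(2, 3), I, Pow(21, Rational(1, 2))))), -111) = Add(Mul(-100, Mul(Rational(-8, 9), I, Pow(21, Rational(1, 2)))), -111) = Add(Mul(Rational(800, 9), I, Pow(21, Rational(1, 2))), -111) = Add(-111, Mul(Rational(800, 9), I, Pow(21, Rational(1, 2))))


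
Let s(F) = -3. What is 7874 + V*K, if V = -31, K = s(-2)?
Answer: 7967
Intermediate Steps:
K = -3
7874 + V*K = 7874 - 31*(-3) = 7874 + 93 = 7967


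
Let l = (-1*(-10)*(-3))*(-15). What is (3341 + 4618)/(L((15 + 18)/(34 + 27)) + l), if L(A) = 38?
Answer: 7959/488 ≈ 16.309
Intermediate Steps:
l = 450 (l = (10*(-3))*(-15) = -30*(-15) = 450)
(3341 + 4618)/(L((15 + 18)/(34 + 27)) + l) = (3341 + 4618)/(38 + 450) = 7959/488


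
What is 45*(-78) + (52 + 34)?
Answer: -3424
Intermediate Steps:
45*(-78) + (52 + 34) = -3510 + 86 = -3424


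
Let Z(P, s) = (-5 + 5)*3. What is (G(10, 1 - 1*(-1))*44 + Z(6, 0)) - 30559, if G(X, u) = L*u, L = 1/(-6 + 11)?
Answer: -152707/5 ≈ -30541.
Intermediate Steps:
L = ⅕ (L = 1/5 = ⅕ ≈ 0.20000)
G(X, u) = u/5
Z(P, s) = 0 (Z(P, s) = 0*3 = 0)
(G(10, 1 - 1*(-1))*44 + Z(6, 0)) - 30559 = (((1 - 1*(-1))/5)*44 + 0) - 30559 = (((1 + 1)/5)*44 + 0) - 30559 = (((⅕)*2)*44 + 0) - 30559 = ((⅖)*44 + 0) - 30559 = (88/5 + 0) - 30559 = 88/5 - 30559 = -152707/5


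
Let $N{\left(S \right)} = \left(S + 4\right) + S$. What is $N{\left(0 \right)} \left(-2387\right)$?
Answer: $-9548$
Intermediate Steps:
$N{\left(S \right)} = 4 + 2 S$ ($N{\left(S \right)} = \left(4 + S\right) + S = 4 + 2 S$)
$N{\left(0 \right)} \left(-2387\right) = \left(4 + 2 \cdot 0\right) \left(-2387\right) = \left(4 + 0\right) \left(-2387\right) = 4 \left(-2387\right) = -9548$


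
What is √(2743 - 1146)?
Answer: √1597 ≈ 39.962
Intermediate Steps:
√(2743 - 1146) = √1597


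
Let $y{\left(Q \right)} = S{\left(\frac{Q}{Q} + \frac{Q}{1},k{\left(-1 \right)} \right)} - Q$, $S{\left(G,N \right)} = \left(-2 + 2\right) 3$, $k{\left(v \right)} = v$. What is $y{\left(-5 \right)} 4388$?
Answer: $21940$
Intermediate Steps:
$S{\left(G,N \right)} = 0$ ($S{\left(G,N \right)} = 0 \cdot 3 = 0$)
$y{\left(Q \right)} = - Q$ ($y{\left(Q \right)} = 0 - Q = - Q$)
$y{\left(-5 \right)} 4388 = \left(-1\right) \left(-5\right) 4388 = 5 \cdot 4388 = 21940$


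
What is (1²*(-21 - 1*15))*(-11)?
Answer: 396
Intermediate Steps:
(1²*(-21 - 1*15))*(-11) = (1*(-21 - 15))*(-11) = (1*(-36))*(-11) = -36*(-11) = 396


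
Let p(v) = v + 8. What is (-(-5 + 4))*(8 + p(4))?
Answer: 20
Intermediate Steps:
p(v) = 8 + v
(-(-5 + 4))*(8 + p(4)) = (-(-5 + 4))*(8 + (8 + 4)) = (-1*(-1))*(8 + 12) = 1*20 = 20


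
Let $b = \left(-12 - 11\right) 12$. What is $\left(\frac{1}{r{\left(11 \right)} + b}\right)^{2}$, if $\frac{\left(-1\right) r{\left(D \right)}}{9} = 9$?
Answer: $\frac{1}{127449} \approx 7.8463 \cdot 10^{-6}$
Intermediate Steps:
$r{\left(D \right)} = -81$ ($r{\left(D \right)} = \left(-9\right) 9 = -81$)
$b = -276$ ($b = \left(-23\right) 12 = -276$)
$\left(\frac{1}{r{\left(11 \right)} + b}\right)^{2} = \left(\frac{1}{-81 - 276}\right)^{2} = \left(\frac{1}{-357}\right)^{2} = \left(- \frac{1}{357}\right)^{2} = \frac{1}{127449}$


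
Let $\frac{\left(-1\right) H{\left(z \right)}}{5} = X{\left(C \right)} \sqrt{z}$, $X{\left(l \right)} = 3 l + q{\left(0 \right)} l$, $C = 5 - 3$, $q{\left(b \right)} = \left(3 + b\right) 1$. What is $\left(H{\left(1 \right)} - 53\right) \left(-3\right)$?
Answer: $339$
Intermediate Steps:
$q{\left(b \right)} = 3 + b$
$C = 2$ ($C = 5 - 3 = 2$)
$X{\left(l \right)} = 6 l$ ($X{\left(l \right)} = 3 l + \left(3 + 0\right) l = 3 l + 3 l = 6 l$)
$H{\left(z \right)} = - 60 \sqrt{z}$ ($H{\left(z \right)} = - 5 \cdot 6 \cdot 2 \sqrt{z} = - 5 \cdot 12 \sqrt{z} = - 60 \sqrt{z}$)
$\left(H{\left(1 \right)} - 53\right) \left(-3\right) = \left(- 60 \sqrt{1} - 53\right) \left(-3\right) = \left(\left(-60\right) 1 - 53\right) \left(-3\right) = \left(-60 - 53\right) \left(-3\right) = \left(-113\right) \left(-3\right) = 339$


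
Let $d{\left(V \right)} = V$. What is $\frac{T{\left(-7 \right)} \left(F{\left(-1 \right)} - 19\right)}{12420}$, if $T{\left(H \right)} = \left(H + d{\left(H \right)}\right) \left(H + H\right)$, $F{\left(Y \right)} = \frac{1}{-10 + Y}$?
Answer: $- \frac{686}{2277} \approx -0.30127$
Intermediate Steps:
$T{\left(H \right)} = 4 H^{2}$ ($T{\left(H \right)} = \left(H + H\right) \left(H + H\right) = 2 H 2 H = 4 H^{2}$)
$\frac{T{\left(-7 \right)} \left(F{\left(-1 \right)} - 19\right)}{12420} = \frac{4 \left(-7\right)^{2} \left(\frac{1}{-10 - 1} - 19\right)}{12420} = 4 \cdot 49 \left(\frac{1}{-11} - 19\right) \frac{1}{12420} = 196 \left(- \frac{1}{11} - 19\right) \frac{1}{12420} = 196 \left(- \frac{210}{11}\right) \frac{1}{12420} = \left(- \frac{41160}{11}\right) \frac{1}{12420} = - \frac{686}{2277}$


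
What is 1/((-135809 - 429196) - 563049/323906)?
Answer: -323906/183009072579 ≈ -1.7699e-6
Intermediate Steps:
1/((-135809 - 429196) - 563049/323906) = 1/(-565005 - 563049*1/323906) = 1/(-565005 - 563049/323906) = 1/(-183009072579/323906) = -323906/183009072579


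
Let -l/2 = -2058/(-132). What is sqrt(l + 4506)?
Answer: sqrt(541453)/11 ≈ 66.894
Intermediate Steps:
l = -343/11 (l = -(-4116)/(-132) = -(-4116)*(-1)/132 = -2*343/22 = -343/11 ≈ -31.182)
sqrt(l + 4506) = sqrt(-343/11 + 4506) = sqrt(49223/11) = sqrt(541453)/11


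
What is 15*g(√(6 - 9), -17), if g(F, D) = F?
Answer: 15*I*√3 ≈ 25.981*I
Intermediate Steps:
15*g(√(6 - 9), -17) = 15*√(6 - 9) = 15*√(-3) = 15*(I*√3) = 15*I*√3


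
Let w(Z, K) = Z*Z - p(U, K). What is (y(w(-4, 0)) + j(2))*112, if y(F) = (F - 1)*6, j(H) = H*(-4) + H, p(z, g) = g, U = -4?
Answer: 9408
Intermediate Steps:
j(H) = -3*H (j(H) = -4*H + H = -3*H)
w(Z, K) = Z**2 - K (w(Z, K) = Z*Z - K = Z**2 - K)
y(F) = -6 + 6*F (y(F) = (-1 + F)*6 = -6 + 6*F)
(y(w(-4, 0)) + j(2))*112 = ((-6 + 6*((-4)**2 - 1*0)) - 3*2)*112 = ((-6 + 6*(16 + 0)) - 6)*112 = ((-6 + 6*16) - 6)*112 = ((-6 + 96) - 6)*112 = (90 - 6)*112 = 84*112 = 9408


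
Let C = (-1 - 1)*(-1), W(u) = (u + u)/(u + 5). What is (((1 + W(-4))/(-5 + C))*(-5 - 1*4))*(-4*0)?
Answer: 0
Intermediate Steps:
W(u) = 2*u/(5 + u) (W(u) = (2*u)/(5 + u) = 2*u/(5 + u))
C = 2 (C = -2*(-1) = 2)
(((1 + W(-4))/(-5 + C))*(-5 - 1*4))*(-4*0) = (((1 + 2*(-4)/(5 - 4))/(-5 + 2))*(-5 - 1*4))*(-4*0) = (((1 + 2*(-4)/1)/(-3))*(-5 - 4))*0 = (((1 + 2*(-4)*1)*(-⅓))*(-9))*0 = (((1 - 8)*(-⅓))*(-9))*0 = (-7*(-⅓)*(-9))*0 = ((7/3)*(-9))*0 = -21*0 = 0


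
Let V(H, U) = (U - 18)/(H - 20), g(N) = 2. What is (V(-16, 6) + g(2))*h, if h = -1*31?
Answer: -217/3 ≈ -72.333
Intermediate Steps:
V(H, U) = (-18 + U)/(-20 + H)
h = -31
(V(-16, 6) + g(2))*h = ((-18 + 6)/(-20 - 16) + 2)*(-31) = (-12/(-36) + 2)*(-31) = (-1/36*(-12) + 2)*(-31) = (⅓ + 2)*(-31) = (7/3)*(-31) = -217/3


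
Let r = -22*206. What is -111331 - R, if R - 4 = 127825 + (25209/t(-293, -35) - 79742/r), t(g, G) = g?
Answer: -158741970689/663938 ≈ -2.3909e+5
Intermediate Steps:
r = -4532
R = 84825089211/663938 (R = 4 + (127825 + (25209/(-293) - 79742/(-4532))) = 4 + (127825 + (25209*(-1/293) - 79742*(-1/4532))) = 4 + (127825 + (-25209/293 + 39871/2266)) = 4 + (127825 - 45441391/663938) = 4 + 84822433459/663938 = 84825089211/663938 ≈ 1.2776e+5)
-111331 - R = -111331 - 1*84825089211/663938 = -111331 - 84825089211/663938 = -158741970689/663938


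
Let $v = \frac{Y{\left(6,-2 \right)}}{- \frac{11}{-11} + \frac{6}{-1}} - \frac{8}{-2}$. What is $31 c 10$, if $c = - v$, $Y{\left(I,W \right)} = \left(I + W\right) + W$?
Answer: $-1116$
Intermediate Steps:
$Y{\left(I,W \right)} = I + 2 W$
$v = \frac{18}{5}$ ($v = \frac{6 + 2 \left(-2\right)}{- \frac{11}{-11} + \frac{6}{-1}} - \frac{8}{-2} = \frac{6 - 4}{\left(-11\right) \left(- \frac{1}{11}\right) + 6 \left(-1\right)} - -4 = \frac{2}{1 - 6} + 4 = \frac{2}{-5} + 4 = 2 \left(- \frac{1}{5}\right) + 4 = - \frac{2}{5} + 4 = \frac{18}{5} \approx 3.6$)
$c = - \frac{18}{5}$ ($c = \left(-1\right) \frac{18}{5} = - \frac{18}{5} \approx -3.6$)
$31 c 10 = 31 \left(- \frac{18}{5}\right) 10 = \left(- \frac{558}{5}\right) 10 = -1116$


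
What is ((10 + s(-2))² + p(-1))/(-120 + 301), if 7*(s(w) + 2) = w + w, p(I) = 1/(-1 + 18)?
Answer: 46017/150773 ≈ 0.30521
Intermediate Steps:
p(I) = 1/17
s(w) = -2 + 2*w/7 (s(w) = -2 + (w + w)/7 = -2 + (2*w)/7 = -2 + 2*w/7)
((10 + s(-2))² + p(-1))/(-120 + 301) = ((10 + (-2 + (2/7)*(-2)))² + 1/17)/(-120 + 301) = ((10 + (-2 - 4/7))² + 1/17)/181 = ((10 - 18/7)² + 1/17)*(1/181) = ((52/7)² + 1/17)*(1/181) = (2704/49 + 1/17)*(1/181) = (46017/833)*(1/181) = 46017/150773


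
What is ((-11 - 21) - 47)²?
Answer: 6241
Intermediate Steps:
((-11 - 21) - 47)² = (-32 - 47)² = (-79)² = 6241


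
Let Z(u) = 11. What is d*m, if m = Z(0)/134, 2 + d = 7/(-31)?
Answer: -759/4154 ≈ -0.18272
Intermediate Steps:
d = -69/31 (d = -2 + 7/(-31) = -2 + 7*(-1/31) = -2 - 7/31 = -69/31 ≈ -2.2258)
m = 11/134 ≈ 0.082090
d*m = -69/31*11/134 = -759/4154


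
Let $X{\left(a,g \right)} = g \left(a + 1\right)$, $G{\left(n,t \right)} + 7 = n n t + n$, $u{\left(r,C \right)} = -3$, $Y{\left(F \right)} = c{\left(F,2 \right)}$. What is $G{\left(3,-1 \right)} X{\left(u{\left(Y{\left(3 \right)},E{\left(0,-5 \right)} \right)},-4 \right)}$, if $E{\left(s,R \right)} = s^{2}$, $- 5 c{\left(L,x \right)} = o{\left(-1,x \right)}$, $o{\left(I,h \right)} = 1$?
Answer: $-104$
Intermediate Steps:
$c{\left(L,x \right)} = - \frac{1}{5}$ ($c{\left(L,x \right)} = \left(- \frac{1}{5}\right) 1 = - \frac{1}{5}$)
$Y{\left(F \right)} = - \frac{1}{5}$
$G{\left(n,t \right)} = -7 + n + t n^{2}$ ($G{\left(n,t \right)} = -7 + \left(n n t + n\right) = -7 + \left(n^{2} t + n\right) = -7 + \left(t n^{2} + n\right) = -7 + \left(n + t n^{2}\right) = -7 + n + t n^{2}$)
$X{\left(a,g \right)} = g \left(1 + a\right)$
$G{\left(3,-1 \right)} X{\left(u{\left(Y{\left(3 \right)},E{\left(0,-5 \right)} \right)},-4 \right)} = \left(-7 + 3 - 3^{2}\right) \left(- 4 \left(1 - 3\right)\right) = \left(-7 + 3 - 9\right) \left(\left(-4\right) \left(-2\right)\right) = \left(-7 + 3 - 9\right) 8 = \left(-13\right) 8 = -104$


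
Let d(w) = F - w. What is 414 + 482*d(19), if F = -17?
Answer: -16938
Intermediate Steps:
d(w) = -17 - w
414 + 482*d(19) = 414 + 482*(-17 - 1*19) = 414 + 482*(-17 - 19) = 414 + 482*(-36) = 414 - 17352 = -16938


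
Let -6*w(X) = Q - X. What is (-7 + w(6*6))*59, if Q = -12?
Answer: 59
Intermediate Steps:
w(X) = 2 + X/6 (w(X) = -(-12 - X)/6 = 2 + X/6)
(-7 + w(6*6))*59 = (-7 + (2 + (6*6)/6))*59 = (-7 + (2 + (1/6)*36))*59 = (-7 + (2 + 6))*59 = (-7 + 8)*59 = 1*59 = 59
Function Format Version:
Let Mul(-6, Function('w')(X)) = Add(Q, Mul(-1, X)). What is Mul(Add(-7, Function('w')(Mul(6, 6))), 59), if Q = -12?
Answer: 59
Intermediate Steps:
Function('w')(X) = Add(2, Mul(Rational(1, 6), X)) (Function('w')(X) = Mul(Rational(-1, 6), Add(-12, Mul(-1, X))) = Add(2, Mul(Rational(1, 6), X)))
Mul(Add(-7, Function('w')(Mul(6, 6))), 59) = Mul(Add(-7, Add(2, Mul(Rational(1, 6), Mul(6, 6)))), 59) = Mul(Add(-7, Add(2, Mul(Rational(1, 6), 36))), 59) = Mul(Add(-7, Add(2, 6)), 59) = Mul(Add(-7, 8), 59) = Mul(1, 59) = 59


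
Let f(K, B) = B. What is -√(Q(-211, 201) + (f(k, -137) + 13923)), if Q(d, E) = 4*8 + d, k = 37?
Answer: -√13607 ≈ -116.65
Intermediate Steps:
Q(d, E) = 32 + d
-√(Q(-211, 201) + (f(k, -137) + 13923)) = -√((32 - 211) + (-137 + 13923)) = -√(-179 + 13786) = -√13607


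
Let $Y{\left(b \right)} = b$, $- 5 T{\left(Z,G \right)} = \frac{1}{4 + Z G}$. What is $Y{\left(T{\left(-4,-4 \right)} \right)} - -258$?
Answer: $\frac{25799}{100} \approx 257.99$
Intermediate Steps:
$T{\left(Z,G \right)} = - \frac{1}{5 \left(4 + G Z\right)}$ ($T{\left(Z,G \right)} = - \frac{1}{5 \left(4 + Z G\right)} = - \frac{1}{5 \left(4 + G Z\right)}$)
$Y{\left(T{\left(-4,-4 \right)} \right)} - -258 = - \frac{1}{20 + 5 \left(-4\right) \left(-4\right)} - -258 = - \frac{1}{20 + 80} + 258 = - \frac{1}{100} + 258 = \frac{25799}{100}$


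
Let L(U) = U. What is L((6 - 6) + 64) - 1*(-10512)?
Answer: 10576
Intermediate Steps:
L((6 - 6) + 64) - 1*(-10512) = ((6 - 6) + 64) - 1*(-10512) = (0 + 64) + 10512 = 64 + 10512 = 10576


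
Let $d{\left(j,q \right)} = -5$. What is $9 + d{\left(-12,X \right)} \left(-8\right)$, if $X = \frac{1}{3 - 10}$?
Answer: $49$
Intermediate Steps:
$X = - \frac{1}{7}$ ($X = \frac{1}{-7} = - \frac{1}{7} \approx -0.14286$)
$9 + d{\left(-12,X \right)} \left(-8\right) = 9 - -40 = 9 + 40 = 49$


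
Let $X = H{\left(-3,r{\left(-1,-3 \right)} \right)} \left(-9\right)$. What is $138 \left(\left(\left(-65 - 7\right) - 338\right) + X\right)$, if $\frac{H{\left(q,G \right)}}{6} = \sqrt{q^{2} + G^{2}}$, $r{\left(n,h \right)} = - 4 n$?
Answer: $-93840$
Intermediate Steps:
$H{\left(q,G \right)} = 6 \sqrt{G^{2} + q^{2}}$ ($H{\left(q,G \right)} = 6 \sqrt{q^{2} + G^{2}} = 6 \sqrt{G^{2} + q^{2}}$)
$X = -270$ ($X = 6 \sqrt{\left(\left(-4\right) \left(-1\right)\right)^{2} + \left(-3\right)^{2}} \left(-9\right) = 6 \sqrt{4^{2} + 9} \left(-9\right) = 6 \sqrt{16 + 9} \left(-9\right) = 6 \sqrt{25} \left(-9\right) = 6 \cdot 5 \left(-9\right) = 30 \left(-9\right) = -270$)
$138 \left(\left(\left(-65 - 7\right) - 338\right) + X\right) = 138 \left(\left(\left(-65 - 7\right) - 338\right) - 270\right) = 138 \left(\left(-72 - 338\right) - 270\right) = 138 \left(-410 - 270\right) = 138 \left(-680\right) = -93840$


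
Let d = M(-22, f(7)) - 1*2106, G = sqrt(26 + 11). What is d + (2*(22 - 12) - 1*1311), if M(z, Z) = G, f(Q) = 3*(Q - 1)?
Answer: -3397 + sqrt(37) ≈ -3390.9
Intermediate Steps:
f(Q) = -3 + 3*Q (f(Q) = 3*(-1 + Q) = -3 + 3*Q)
G = sqrt(37) ≈ 6.0828
M(z, Z) = sqrt(37)
d = -2106 + sqrt(37) (d = sqrt(37) - 1*2106 = sqrt(37) - 2106 = -2106 + sqrt(37) ≈ -2099.9)
d + (2*(22 - 12) - 1*1311) = (-2106 + sqrt(37)) + (2*(22 - 12) - 1*1311) = (-2106 + sqrt(37)) + (2*10 - 1311) = (-2106 + sqrt(37)) + (20 - 1311) = (-2106 + sqrt(37)) - 1291 = -3397 + sqrt(37)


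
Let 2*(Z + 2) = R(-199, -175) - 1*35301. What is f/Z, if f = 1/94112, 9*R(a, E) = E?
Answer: -9/14960043520 ≈ -6.0160e-10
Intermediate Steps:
R(a, E) = E/9
f = 1/94112 ≈ 1.0626e-5
Z = -158960/9 (Z = -2 + ((1/9)*(-175) - 1*35301)/2 = -2 + (-175/9 - 35301)/2 = -2 + (1/2)*(-317884/9) = -2 - 158942/9 = -158960/9 ≈ -17662.)
f/Z = 1/(94112*(-158960/9)) = (1/94112)*(-9/158960) = -9/14960043520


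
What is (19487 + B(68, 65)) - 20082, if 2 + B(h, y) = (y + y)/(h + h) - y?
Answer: -44951/68 ≈ -661.04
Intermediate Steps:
B(h, y) = -2 - y + y/h (B(h, y) = -2 + ((y + y)/(h + h) - y) = -2 + ((2*y)/((2*h)) - y) = -2 + ((2*y)*(1/(2*h)) - y) = -2 + (y/h - y) = -2 + (-y + y/h) = -2 - y + y/h)
(19487 + B(68, 65)) - 20082 = (19487 + (-2 - 1*65 + 65/68)) - 20082 = (19487 + (-2 - 65 + 65*(1/68))) - 20082 = (19487 + (-2 - 65 + 65/68)) - 20082 = (19487 - 4491/68) - 20082 = 1320625/68 - 20082 = -44951/68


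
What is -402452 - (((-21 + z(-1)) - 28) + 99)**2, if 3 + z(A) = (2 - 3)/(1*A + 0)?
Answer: -404756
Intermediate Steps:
z(A) = -3 - 1/A (z(A) = -3 + (2 - 3)/(1*A + 0) = -3 - 1/(A + 0) = -3 - 1/A)
-402452 - (((-21 + z(-1)) - 28) + 99)**2 = -402452 - (((-21 + (-3 - 1/(-1))) - 28) + 99)**2 = -402452 - (((-21 + (-3 - 1*(-1))) - 28) + 99)**2 = -402452 - (((-21 + (-3 + 1)) - 28) + 99)**2 = -402452 - (((-21 - 2) - 28) + 99)**2 = -402452 - ((-23 - 28) + 99)**2 = -402452 - (-51 + 99)**2 = -402452 - 1*48**2 = -402452 - 1*2304 = -402452 - 2304 = -404756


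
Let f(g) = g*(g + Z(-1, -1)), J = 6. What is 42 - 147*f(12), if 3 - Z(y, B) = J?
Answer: -15834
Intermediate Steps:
Z(y, B) = -3 (Z(y, B) = 3 - 1*6 = 3 - 6 = -3)
f(g) = g*(-3 + g) (f(g) = g*(g - 3) = g*(-3 + g))
42 - 147*f(12) = 42 - 1764*(-3 + 12) = 42 - 1764*9 = 42 - 147*108 = 42 - 15876 = -15834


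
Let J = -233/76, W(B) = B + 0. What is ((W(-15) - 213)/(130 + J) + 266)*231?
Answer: 53524254/877 ≈ 61031.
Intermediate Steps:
W(B) = B
J = -233/76 (J = -233*1/76 = -233/76 ≈ -3.0658)
((W(-15) - 213)/(130 + J) + 266)*231 = ((-15 - 213)/(130 - 233/76) + 266)*231 = (-228/9647/76 + 266)*231 = (-228*76/9647 + 266)*231 = (-17328/9647 + 266)*231 = (2548774/9647)*231 = 53524254/877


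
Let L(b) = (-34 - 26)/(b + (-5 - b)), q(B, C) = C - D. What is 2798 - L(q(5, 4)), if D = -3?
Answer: 2786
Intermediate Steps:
q(B, C) = 3 + C (q(B, C) = C - 1*(-3) = C + 3 = 3 + C)
L(b) = 12 (L(b) = -60/(-5) = -60*(-⅕) = 12)
2798 - L(q(5, 4)) = 2798 - 1*12 = 2798 - 12 = 2786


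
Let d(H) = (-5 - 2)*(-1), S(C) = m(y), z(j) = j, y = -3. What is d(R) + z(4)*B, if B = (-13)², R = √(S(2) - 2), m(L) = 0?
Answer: 683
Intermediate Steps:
S(C) = 0
R = I*√2 (R = √(0 - 2) = √(-2) = I*√2 ≈ 1.4142*I)
d(H) = 7 (d(H) = -7*(-1) = 7)
B = 169
d(R) + z(4)*B = 7 + 4*169 = 7 + 676 = 683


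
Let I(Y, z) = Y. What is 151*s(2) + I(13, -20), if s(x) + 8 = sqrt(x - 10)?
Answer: -1195 + 302*I*sqrt(2) ≈ -1195.0 + 427.09*I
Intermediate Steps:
s(x) = -8 + sqrt(-10 + x) (s(x) = -8 + sqrt(x - 10) = -8 + sqrt(-10 + x))
151*s(2) + I(13, -20) = 151*(-8 + sqrt(-10 + 2)) + 13 = 151*(-8 + sqrt(-8)) + 13 = 151*(-8 + 2*I*sqrt(2)) + 13 = (-1208 + 302*I*sqrt(2)) + 13 = -1195 + 302*I*sqrt(2)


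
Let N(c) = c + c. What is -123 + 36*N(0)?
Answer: -123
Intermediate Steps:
N(c) = 2*c
-123 + 36*N(0) = -123 + 36*(2*0) = -123 + 36*0 = -123 + 0 = -123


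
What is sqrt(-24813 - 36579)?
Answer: 4*I*sqrt(3837) ≈ 247.77*I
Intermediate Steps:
sqrt(-24813 - 36579) = sqrt(-61392) = 4*I*sqrt(3837)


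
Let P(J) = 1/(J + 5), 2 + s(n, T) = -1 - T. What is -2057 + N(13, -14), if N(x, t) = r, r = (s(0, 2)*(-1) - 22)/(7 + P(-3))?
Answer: -30889/15 ≈ -2059.3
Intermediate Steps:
s(n, T) = -3 - T (s(n, T) = -2 + (-1 - T) = -3 - T)
P(J) = 1/(5 + J)
r = -34/15 (r = ((-3 - 1*2)*(-1) - 22)/(7 + 1/(5 - 3)) = ((-3 - 2)*(-1) - 22)/(7 + 1/2) = (-5*(-1) - 22)/(7 + ½) = (5 - 22)/(15/2) = -17*2/15 = -34/15 ≈ -2.2667)
N(x, t) = -34/15
-2057 + N(13, -14) = -2057 - 34/15 = -30889/15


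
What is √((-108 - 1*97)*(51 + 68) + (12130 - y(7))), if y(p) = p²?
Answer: I*√12314 ≈ 110.97*I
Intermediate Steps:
√((-108 - 1*97)*(51 + 68) + (12130 - y(7))) = √((-108 - 1*97)*(51 + 68) + (12130 - 1*7²)) = √((-108 - 97)*119 + (12130 - 1*49)) = √(-205*119 + (12130 - 49)) = √(-24395 + 12081) = √(-12314) = I*√12314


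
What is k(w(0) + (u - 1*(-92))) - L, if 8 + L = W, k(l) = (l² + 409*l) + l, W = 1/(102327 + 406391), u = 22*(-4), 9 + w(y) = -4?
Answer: -1831893519/508718 ≈ -3601.0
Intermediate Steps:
w(y) = -13 (w(y) = -9 - 4 = -13)
u = -88
W = 1/508718 ≈ 1.9657e-6
k(l) = l² + 410*l
L = -4069743/508718 (L = -8 + 1/508718 = -4069743/508718 ≈ -8.0000)
k(w(0) + (u - 1*(-92))) - L = (-13 + (-88 - 1*(-92)))*(410 + (-13 + (-88 - 1*(-92)))) - 1*(-4069743/508718) = (-13 + (-88 + 92))*(410 + (-13 + (-88 + 92))) + 4069743/508718 = (-13 + 4)*(410 + (-13 + 4)) + 4069743/508718 = -9*(410 - 9) + 4069743/508718 = -9*401 + 4069743/508718 = -3609 + 4069743/508718 = -1831893519/508718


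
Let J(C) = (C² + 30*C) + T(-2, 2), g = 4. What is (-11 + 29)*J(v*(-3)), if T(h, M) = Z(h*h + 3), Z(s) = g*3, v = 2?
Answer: -2376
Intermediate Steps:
Z(s) = 12 (Z(s) = 4*3 = 12)
T(h, M) = 12
J(C) = 12 + C² + 30*C (J(C) = (C² + 30*C) + 12 = 12 + C² + 30*C)
(-11 + 29)*J(v*(-3)) = (-11 + 29)*(12 + (2*(-3))² + 30*(2*(-3))) = 18*(12 + (-6)² + 30*(-6)) = 18*(12 + 36 - 180) = 18*(-132) = -2376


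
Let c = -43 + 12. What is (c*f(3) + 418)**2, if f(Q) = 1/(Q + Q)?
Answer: 6135529/36 ≈ 1.7043e+5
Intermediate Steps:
c = -31
f(Q) = 1/(2*Q)
(c*f(3) + 418)**2 = (-31/(2*3) + 418)**2 = (-31*1/6 + 418)**2 = (-31/6 + 418)**2 = (2477/6)**2 = 6135529/36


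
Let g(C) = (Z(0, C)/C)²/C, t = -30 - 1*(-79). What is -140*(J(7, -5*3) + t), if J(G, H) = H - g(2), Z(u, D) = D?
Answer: -4690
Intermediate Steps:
t = 49 (t = -30 + 79 = 49)
g(C) = 1/C (g(C) = (C/C)²/C = 1²/C = 1/C)
J(G, H) = -½ + H (J(G, H) = H - 1/2 = H - 1*½ = H - ½ = -½ + H)
-140*(J(7, -5*3) + t) = -140*((-½ - 5*3) + 49) = -140*((-½ - 15) + 49) = -140*(-31/2 + 49) = -140*67/2 = -4690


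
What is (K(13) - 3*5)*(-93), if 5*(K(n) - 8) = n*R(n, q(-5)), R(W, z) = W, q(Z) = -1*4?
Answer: -12462/5 ≈ -2492.4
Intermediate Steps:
q(Z) = -4
K(n) = 8 + n**2/5 (K(n) = 8 + (n*n)/5 = 8 + n**2/5)
(K(13) - 3*5)*(-93) = ((8 + (1/5)*13**2) - 3*5)*(-93) = ((8 + (1/5)*169) - 15)*(-93) = ((8 + 169/5) - 15)*(-93) = (209/5 - 15)*(-93) = (134/5)*(-93) = -12462/5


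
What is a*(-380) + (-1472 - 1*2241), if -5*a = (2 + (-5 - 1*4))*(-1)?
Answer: -3181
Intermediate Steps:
a = -7/5 (a = -(2 + (-5 - 1*4))*(-1)/5 = -(2 + (-5 - 4))*(-1)/5 = -(2 - 9)*(-1)/5 = -(-7)*(-1)/5 = -1/5*7 = -7/5 ≈ -1.4000)
a*(-380) + (-1472 - 1*2241) = -7/5*(-380) + (-1472 - 1*2241) = 532 + (-1472 - 2241) = 532 - 3713 = -3181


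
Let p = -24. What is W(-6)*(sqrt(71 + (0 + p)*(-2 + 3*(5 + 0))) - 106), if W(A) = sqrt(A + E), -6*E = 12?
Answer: 2*I*sqrt(2)*(-106 + I*sqrt(241)) ≈ -43.909 - 299.81*I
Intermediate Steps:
E = -2 (E = -1/6*12 = -2)
W(A) = sqrt(-2 + A) (W(A) = sqrt(A - 2) = sqrt(-2 + A))
W(-6)*(sqrt(71 + (0 + p)*(-2 + 3*(5 + 0))) - 106) = sqrt(-2 - 6)*(sqrt(71 + (0 - 24)*(-2 + 3*(5 + 0))) - 106) = sqrt(-8)*(sqrt(71 - 24*(-2 + 3*5)) - 106) = (2*I*sqrt(2))*(sqrt(71 - 24*(-2 + 15)) - 106) = (2*I*sqrt(2))*(sqrt(71 - 24*13) - 106) = (2*I*sqrt(2))*(sqrt(71 - 312) - 106) = (2*I*sqrt(2))*(sqrt(-241) - 106) = (2*I*sqrt(2))*(I*sqrt(241) - 106) = (2*I*sqrt(2))*(-106 + I*sqrt(241)) = 2*I*sqrt(2)*(-106 + I*sqrt(241))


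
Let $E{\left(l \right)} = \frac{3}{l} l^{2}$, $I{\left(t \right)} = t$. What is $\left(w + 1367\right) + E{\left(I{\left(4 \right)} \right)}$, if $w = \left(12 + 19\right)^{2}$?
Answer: $2340$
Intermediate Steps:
$w = 961$ ($w = 31^{2} = 961$)
$E{\left(l \right)} = 3 l$
$\left(w + 1367\right) + E{\left(I{\left(4 \right)} \right)} = \left(961 + 1367\right) + 3 \cdot 4 = 2328 + 12 = 2340$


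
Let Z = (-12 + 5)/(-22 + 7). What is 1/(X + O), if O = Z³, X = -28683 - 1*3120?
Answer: -3375/107334782 ≈ -3.1444e-5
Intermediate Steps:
X = -31803 (X = -28683 - 3120 = -31803)
Z = 7/15 (Z = -7/(-15) = -7*(-1/15) = 7/15 ≈ 0.46667)
O = 343/3375 (O = (7/15)³ = 343/3375 ≈ 0.10163)
1/(X + O) = 1/(-31803 + 343/3375) = 1/(-107334782/3375) = -3375/107334782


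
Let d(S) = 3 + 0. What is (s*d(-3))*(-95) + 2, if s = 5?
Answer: -1423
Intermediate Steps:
d(S) = 3
(s*d(-3))*(-95) + 2 = (5*3)*(-95) + 2 = 15*(-95) + 2 = -1425 + 2 = -1423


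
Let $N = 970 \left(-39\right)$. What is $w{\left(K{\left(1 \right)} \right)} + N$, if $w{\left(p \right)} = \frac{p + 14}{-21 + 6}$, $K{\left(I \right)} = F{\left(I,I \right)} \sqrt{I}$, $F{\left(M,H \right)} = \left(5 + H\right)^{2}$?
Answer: $- \frac{113500}{3} \approx -37833.0$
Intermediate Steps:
$K{\left(I \right)} = \sqrt{I} \left(5 + I\right)^{2}$ ($K{\left(I \right)} = \left(5 + I\right)^{2} \sqrt{I} = \sqrt{I} \left(5 + I\right)^{2}$)
$N = -37830$
$w{\left(p \right)} = - \frac{14}{15} - \frac{p}{15}$ ($w{\left(p \right)} = \frac{14 + p}{-15} = \left(14 + p\right) \left(- \frac{1}{15}\right) = - \frac{14}{15} - \frac{p}{15}$)
$w{\left(K{\left(1 \right)} \right)} + N = \left(- \frac{14}{15} - \frac{\sqrt{1} \left(5 + 1\right)^{2}}{15}\right) - 37830 = \left(- \frac{14}{15} - \frac{1 \cdot 6^{2}}{15}\right) - 37830 = \left(- \frac{14}{15} - \frac{1 \cdot 36}{15}\right) - 37830 = \left(- \frac{14}{15} - \frac{12}{5}\right) - 37830 = - \frac{10}{3} - 37830 = - \frac{113500}{3}$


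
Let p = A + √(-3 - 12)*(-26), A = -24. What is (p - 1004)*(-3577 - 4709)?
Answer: 8518008 + 215436*I*√15 ≈ 8.518e+6 + 8.3438e+5*I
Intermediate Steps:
p = -24 - 26*I*√15 (p = -24 + √(-3 - 12)*(-26) = -24 + √(-15)*(-26) = -24 + (I*√15)*(-26) = -24 - 26*I*√15 ≈ -24.0 - 100.7*I)
(p - 1004)*(-3577 - 4709) = ((-24 - 26*I*√15) - 1004)*(-3577 - 4709) = (-1028 - 26*I*√15)*(-8286) = 8518008 + 215436*I*√15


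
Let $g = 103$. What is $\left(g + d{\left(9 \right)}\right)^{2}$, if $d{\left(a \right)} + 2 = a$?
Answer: $12100$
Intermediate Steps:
$d{\left(a \right)} = -2 + a$
$\left(g + d{\left(9 \right)}\right)^{2} = \left(103 + \left(-2 + 9\right)\right)^{2} = \left(103 + 7\right)^{2} = 110^{2} = 12100$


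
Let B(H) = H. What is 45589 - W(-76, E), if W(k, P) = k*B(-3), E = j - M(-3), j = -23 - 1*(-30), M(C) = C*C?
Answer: 45361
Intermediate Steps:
M(C) = C²
j = 7 (j = -23 + 30 = 7)
E = -2 (E = 7 - 1*(-3)² = 7 - 1*9 = 7 - 9 = -2)
W(k, P) = -3*k (W(k, P) = k*(-3) = -3*k)
45589 - W(-76, E) = 45589 - (-3)*(-76) = 45589 - 1*228 = 45589 - 228 = 45361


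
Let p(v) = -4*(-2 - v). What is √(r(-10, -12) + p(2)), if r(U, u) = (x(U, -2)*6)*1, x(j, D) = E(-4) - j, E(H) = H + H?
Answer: 2*√7 ≈ 5.2915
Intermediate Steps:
E(H) = 2*H
x(j, D) = -8 - j (x(j, D) = 2*(-4) - j = -8 - j)
p(v) = 8 + 4*v
r(U, u) = -48 - 6*U (r(U, u) = ((-8 - U)*6)*1 = (-48 - 6*U)*1 = -48 - 6*U)
√(r(-10, -12) + p(2)) = √((-48 - 6*(-10)) + (8 + 4*2)) = √((-48 + 60) + (8 + 8)) = √(12 + 16) = √28 = 2*√7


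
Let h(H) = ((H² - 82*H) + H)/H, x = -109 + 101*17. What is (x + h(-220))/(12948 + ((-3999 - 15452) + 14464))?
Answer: 1307/7961 ≈ 0.16418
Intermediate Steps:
x = 1608 (x = -109 + 1717 = 1608)
h(H) = (H² - 81*H)/H
(x + h(-220))/(12948 + ((-3999 - 15452) + 14464)) = (1608 + (-81 - 220))/(12948 + ((-3999 - 15452) + 14464)) = (1608 - 301)/(12948 + (-19451 + 14464)) = 1307/(12948 - 4987) = 1307/7961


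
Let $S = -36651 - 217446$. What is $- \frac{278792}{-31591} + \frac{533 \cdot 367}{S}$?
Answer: $\frac{64660663723}{8027178327} \approx 8.0552$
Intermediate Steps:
$S = -254097$
$- \frac{278792}{-31591} + \frac{533 \cdot 367}{S} = - \frac{278792}{-31591} + \frac{533 \cdot 367}{-254097} = \left(-278792\right) \left(- \frac{1}{31591}\right) + 195611 \left(- \frac{1}{254097}\right) = \frac{278792}{31591} - \frac{195611}{254097} = \frac{64660663723}{8027178327}$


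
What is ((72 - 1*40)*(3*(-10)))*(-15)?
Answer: 14400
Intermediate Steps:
((72 - 1*40)*(3*(-10)))*(-15) = ((72 - 40)*(-30))*(-15) = (32*(-30))*(-15) = -960*(-15) = 14400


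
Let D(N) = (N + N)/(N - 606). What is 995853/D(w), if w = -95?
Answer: 698092953/190 ≈ 3.6742e+6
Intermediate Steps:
D(N) = 2*N/(-606 + N) (D(N) = (2*N)/(-606 + N) = 2*N/(-606 + N))
995853/D(w) = 995853/((2*(-95)/(-606 - 95))) = 995853/((2*(-95)/(-701))) = 995853/((2*(-95)*(-1/701))) = 995853/(190/701) = 995853*(701/190) = 698092953/190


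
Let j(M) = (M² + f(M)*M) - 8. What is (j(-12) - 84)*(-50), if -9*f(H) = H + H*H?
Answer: -11400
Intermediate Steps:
f(H) = -H/9 - H²/9 (f(H) = -(H + H*H)/9 = -(H + H²)/9 = -H/9 - H²/9)
j(M) = -8 + M² - M²*(1 + M)/9 (j(M) = (M² + (-M*(1 + M)/9)*M) - 8 = (M² - M²*(1 + M)/9) - 8 = -8 + M² - M²*(1 + M)/9)
(j(-12) - 84)*(-50) = ((-8 - ⅑*(-12)³ + (8/9)*(-12)²) - 84)*(-50) = ((-8 - ⅑*(-1728) + (8/9)*144) - 84)*(-50) = ((-8 + 192 + 128) - 84)*(-50) = (312 - 84)*(-50) = 228*(-50) = -11400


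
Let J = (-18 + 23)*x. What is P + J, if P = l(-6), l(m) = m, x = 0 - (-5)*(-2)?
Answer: -56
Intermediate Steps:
x = -10 (x = 0 - 1*10 = 0 - 10 = -10)
J = -50 (J = (-18 + 23)*(-10) = 5*(-10) = -50)
P = -6
P + J = -6 - 50 = -56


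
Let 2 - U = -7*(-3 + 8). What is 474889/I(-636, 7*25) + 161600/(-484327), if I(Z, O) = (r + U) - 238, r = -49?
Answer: -230041964703/121081750 ≈ -1899.9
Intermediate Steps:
U = 37 (U = 2 - (-7)*(-3 + 8) = 2 - (-7)*5 = 2 - 1*(-35) = 2 + 35 = 37)
I(Z, O) = -250 (I(Z, O) = (-49 + 37) - 238 = -12 - 238 = -250)
474889/I(-636, 7*25) + 161600/(-484327) = 474889/(-250) + 161600/(-484327) = 474889*(-1/250) + 161600*(-1/484327) = -474889/250 - 161600/484327 = -230041964703/121081750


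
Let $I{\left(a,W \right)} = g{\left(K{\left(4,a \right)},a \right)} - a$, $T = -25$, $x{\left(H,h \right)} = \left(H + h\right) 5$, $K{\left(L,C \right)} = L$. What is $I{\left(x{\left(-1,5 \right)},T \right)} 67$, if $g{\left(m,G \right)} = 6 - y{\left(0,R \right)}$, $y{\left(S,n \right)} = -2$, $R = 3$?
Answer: $-804$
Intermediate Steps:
$x{\left(H,h \right)} = 5 H + 5 h$
$g{\left(m,G \right)} = 8$ ($g{\left(m,G \right)} = 6 - -2 = 6 + 2 = 8$)
$I{\left(a,W \right)} = 8 - a$
$I{\left(x{\left(-1,5 \right)},T \right)} 67 = \left(8 - \left(5 \left(-1\right) + 5 \cdot 5\right)\right) 67 = \left(8 - \left(-5 + 25\right)\right) 67 = \left(8 - 20\right) 67 = \left(-12\right) 67 = -804$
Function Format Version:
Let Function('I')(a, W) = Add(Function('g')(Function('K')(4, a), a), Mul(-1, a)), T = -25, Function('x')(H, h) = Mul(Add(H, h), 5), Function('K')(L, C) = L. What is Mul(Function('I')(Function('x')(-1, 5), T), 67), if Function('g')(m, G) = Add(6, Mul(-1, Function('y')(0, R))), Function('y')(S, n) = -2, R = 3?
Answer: -804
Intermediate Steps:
Function('x')(H, h) = Add(Mul(5, H), Mul(5, h))
Function('g')(m, G) = 8 (Function('g')(m, G) = Add(6, Mul(-1, -2)) = Add(6, 2) = 8)
Function('I')(a, W) = Add(8, Mul(-1, a))
Mul(Function('I')(Function('x')(-1, 5), T), 67) = Mul(Add(8, Mul(-1, Add(Mul(5, -1), Mul(5, 5)))), 67) = Mul(Add(8, Mul(-1, Add(-5, 25))), 67) = Mul(Add(8, Mul(-1, 20)), 67) = Mul(Add(8, -20), 67) = Mul(-12, 67) = -804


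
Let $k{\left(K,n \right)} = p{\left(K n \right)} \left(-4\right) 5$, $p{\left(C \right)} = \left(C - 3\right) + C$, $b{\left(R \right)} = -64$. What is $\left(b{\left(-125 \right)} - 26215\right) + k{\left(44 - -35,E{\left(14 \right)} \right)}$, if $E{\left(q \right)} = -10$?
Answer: $5381$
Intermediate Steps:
$p{\left(C \right)} = -3 + 2 C$ ($p{\left(C \right)} = \left(-3 + C\right) + C = -3 + 2 C$)
$k{\left(K,n \right)} = 60 - 40 K n$ ($k{\left(K,n \right)} = \left(-3 + 2 K n\right) \left(-4\right) 5 = \left(12 - 8 K n\right) 5 = 60 - 40 K n$)
$\left(b{\left(-125 \right)} - 26215\right) + k{\left(44 - -35,E{\left(14 \right)} \right)} = \left(-64 - 26215\right) - \left(-60 + 40 \left(44 - -35\right) \left(-10\right)\right) = -26279 - \left(-60 + 40 \left(44 + 35\right) \left(-10\right)\right) = -26279 - \left(-60 + 3160 \left(-10\right)\right) = -26279 + \left(60 + 31600\right) = -26279 + 31660 = 5381$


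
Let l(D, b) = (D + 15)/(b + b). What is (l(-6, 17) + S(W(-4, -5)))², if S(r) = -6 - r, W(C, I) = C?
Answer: 3481/1156 ≈ 3.0112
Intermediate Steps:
l(D, b) = (15 + D)/(2*b) (l(D, b) = (15 + D)/((2*b)) = (15 + D)*(1/(2*b)) = (15 + D)/(2*b))
(l(-6, 17) + S(W(-4, -5)))² = ((½)*(15 - 6)/17 + (-6 - 1*(-4)))² = ((½)*(1/17)*9 + (-6 + 4))² = (9/34 - 2)² = (-59/34)² = 3481/1156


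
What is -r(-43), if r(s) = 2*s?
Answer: 86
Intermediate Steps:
-r(-43) = -2*(-43) = -1*(-86) = 86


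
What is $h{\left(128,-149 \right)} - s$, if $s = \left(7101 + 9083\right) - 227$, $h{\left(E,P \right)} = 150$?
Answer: $-15807$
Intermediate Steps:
$s = 15957$ ($s = 16184 - 227 = 15957$)
$h{\left(128,-149 \right)} - s = 150 - 15957 = -15807$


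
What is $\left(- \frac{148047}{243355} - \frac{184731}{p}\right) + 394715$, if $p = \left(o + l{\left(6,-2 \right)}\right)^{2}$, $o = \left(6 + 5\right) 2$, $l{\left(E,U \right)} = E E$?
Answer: $\frac{323086489484687}{818646220} \approx 3.9466 \cdot 10^{5}$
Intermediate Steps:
$l{\left(E,U \right)} = E^{2}$
$o = 22$ ($o = 11 \cdot 2 = 22$)
$p = 3364$ ($p = \left(22 + 6^{2}\right)^{2} = \left(22 + 36\right)^{2} = 58^{2} = 3364$)
$\left(- \frac{148047}{243355} - \frac{184731}{p}\right) + 394715 = \left(- \frac{148047}{243355} - \frac{184731}{3364}\right) + 394715 = - \frac{45453242613}{818646220} + 394715 = \frac{323086489484687}{818646220}$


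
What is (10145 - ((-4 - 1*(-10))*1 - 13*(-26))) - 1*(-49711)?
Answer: 59512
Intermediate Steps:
(10145 - ((-4 - 1*(-10))*1 - 13*(-26))) - 1*(-49711) = (10145 - ((-4 + 10)*1 + 338)) + 49711 = (10145 - (6*1 + 338)) + 49711 = (10145 - (6 + 338)) + 49711 = (10145 - 1*344) + 49711 = (10145 - 344) + 49711 = 9801 + 49711 = 59512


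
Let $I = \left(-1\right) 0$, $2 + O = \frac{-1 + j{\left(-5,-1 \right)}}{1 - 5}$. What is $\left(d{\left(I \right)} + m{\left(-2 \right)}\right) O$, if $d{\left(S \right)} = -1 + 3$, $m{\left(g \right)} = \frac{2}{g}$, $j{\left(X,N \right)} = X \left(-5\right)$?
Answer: $-8$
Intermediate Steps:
$j{\left(X,N \right)} = - 5 X$
$O = -8$ ($O = -2 + \frac{-1 - -25}{1 - 5} = -2 + \frac{-1 + 25}{-4} = -2 + 24 \left(- \frac{1}{4}\right) = -2 - 6 = -8$)
$I = 0$
$d{\left(S \right)} = 2$
$\left(d{\left(I \right)} + m{\left(-2 \right)}\right) O = \left(2 + \frac{2}{-2}\right) \left(-8\right) = \left(2 + 2 \left(- \frac{1}{2}\right)\right) \left(-8\right) = \left(2 - 1\right) \left(-8\right) = 1 \left(-8\right) = -8$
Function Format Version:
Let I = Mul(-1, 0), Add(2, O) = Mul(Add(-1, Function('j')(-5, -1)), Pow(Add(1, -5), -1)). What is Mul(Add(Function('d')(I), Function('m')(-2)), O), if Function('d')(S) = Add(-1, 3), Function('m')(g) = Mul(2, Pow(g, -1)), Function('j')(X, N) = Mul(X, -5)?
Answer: -8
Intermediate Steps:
Function('j')(X, N) = Mul(-5, X)
O = -8 (O = Add(-2, Mul(Add(-1, Mul(-5, -5)), Pow(Add(1, -5), -1))) = Add(-2, Mul(Add(-1, 25), Pow(-4, -1))) = Add(-2, Mul(24, Rational(-1, 4))) = Add(-2, -6) = -8)
I = 0
Function('d')(S) = 2
Mul(Add(Function('d')(I), Function('m')(-2)), O) = Mul(Add(2, Mul(2, Pow(-2, -1))), -8) = Mul(Add(2, Mul(2, Rational(-1, 2))), -8) = Mul(Add(2, -1), -8) = Mul(1, -8) = -8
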